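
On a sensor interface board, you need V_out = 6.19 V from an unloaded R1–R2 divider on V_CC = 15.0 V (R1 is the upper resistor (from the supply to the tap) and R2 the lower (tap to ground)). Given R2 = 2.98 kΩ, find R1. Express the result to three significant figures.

R1 ≈ 4.24 kΩ

The divider ratio is R2/(R1+R2) = 6.19/15.0 = 0.4127.
R1 = R2·(1/k − 1) = 2.98 × 1.423 = 4.241 kΩ.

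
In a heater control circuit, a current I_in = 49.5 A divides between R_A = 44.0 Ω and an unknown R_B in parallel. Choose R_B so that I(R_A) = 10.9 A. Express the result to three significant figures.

R_B ≈ 12.4 Ω

In a two-way split, I_A/I_in = R_B/(R_A + R_B).
With f = 0.2202, R_B = R_A · f/(1−f) = 44.0 × 0.2824 = 12.42 Ω.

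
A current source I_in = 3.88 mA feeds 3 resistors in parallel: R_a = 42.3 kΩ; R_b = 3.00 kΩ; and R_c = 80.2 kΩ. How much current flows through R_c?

ΣG = 1/42.3 + 1/3.00 + 1/80.2 = 0.3694.
R_c takes the fraction G_k/ΣG = 0.01247/0.3694 = 0.03375, so I = 3.88 × 0.03375 = 0.1310 mA.

I ≈ 0.131 mA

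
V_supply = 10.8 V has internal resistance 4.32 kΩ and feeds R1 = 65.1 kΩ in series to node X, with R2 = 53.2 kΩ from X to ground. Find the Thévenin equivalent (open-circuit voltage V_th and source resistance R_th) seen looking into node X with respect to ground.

R1' = 4.32 + 65.1 = 69.42 kΩ (source resistance + R1).
V_th is the unloaded tap voltage: V_supply · R2/(R1'+R2) = 10.8 × 0.4339 = 4.686 V.
With V_supply suppressed (replaced by a short), R_th = R1' ‖ R2 = (69.42 × 53.2)/(69.42 + 53.2) = 30.12 kΩ.

V_th ≈ 4.69 V, R_th ≈ 30.1 kΩ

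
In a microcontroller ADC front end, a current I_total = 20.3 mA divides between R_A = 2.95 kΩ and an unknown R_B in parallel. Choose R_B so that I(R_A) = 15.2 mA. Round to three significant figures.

R_B ≈ 8.79 kΩ

The fraction through R_A equals R_B/(R_A+R_B).
With f = 0.7488, R_B = R_A · f/(1−f) = 2.95 × 2.980 = 8.792 kΩ.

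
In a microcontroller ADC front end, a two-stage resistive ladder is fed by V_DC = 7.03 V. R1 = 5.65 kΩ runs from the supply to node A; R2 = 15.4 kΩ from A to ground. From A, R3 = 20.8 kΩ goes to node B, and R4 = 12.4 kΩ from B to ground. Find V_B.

Looking into the second stage from A: R3 + R4 = 33.20 kΩ appears in parallel with R2.
Effective lower resistance at A: R2 ‖ 33.20 = 10.52 kΩ.
So V_A = 7.03 × 0.6506 = 4.574 V.
V_B = V_A × 0.3735 = 1.708 V.

V_B ≈ 1.71 V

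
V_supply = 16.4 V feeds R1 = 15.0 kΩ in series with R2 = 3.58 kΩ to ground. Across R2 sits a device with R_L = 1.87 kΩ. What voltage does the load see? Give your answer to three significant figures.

R2 ‖ R_L = (3.58 × 1.87)/(3.58 + 1.87) = 1.228 kΩ.
Voltage divider with the loaded lower leg: V_out = 16.4 × 1.228/(15.0 + 1.228) = 16.4 × 0.07569 = 1.241 V.
(Unloaded it would be 3.16 V; the load pulls it down.)

V_out ≈ 1.24 V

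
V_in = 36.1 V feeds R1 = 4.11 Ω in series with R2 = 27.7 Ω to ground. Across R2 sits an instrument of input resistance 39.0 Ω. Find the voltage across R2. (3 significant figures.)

R2 ‖ R_L = (27.7 × 39.0)/(27.7 + 39.0) = 16.20 Ω.
Then V_out = V_in · R2'/(R1 + R2') = 36.1 × 16.20/20.31 = 28.79 V.

V_out ≈ 28.8 V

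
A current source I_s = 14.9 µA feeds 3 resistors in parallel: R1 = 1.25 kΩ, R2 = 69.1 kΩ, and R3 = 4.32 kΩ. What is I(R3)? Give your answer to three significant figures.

Conductances: ΣG = 1/1.25 + 1/69.1 + 1/4.32 = 1.046 (1/kΩ).
Current divider: I(R3) = I_s · G_k/ΣG = 14.9 × (0.2315/1.046) = 14.9 × 0.2213 = 3.298 µA.

I ≈ 3.30 µA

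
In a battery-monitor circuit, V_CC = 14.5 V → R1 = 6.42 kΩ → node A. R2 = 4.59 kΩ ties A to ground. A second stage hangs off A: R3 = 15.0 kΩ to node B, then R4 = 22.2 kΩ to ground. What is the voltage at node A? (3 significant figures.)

Looking into the second stage from A: R3 + R4 = 37.20 kΩ appears in parallel with R2.
Effective lower resistance at A: R2 ‖ 37.20 = 4.086 kΩ.
So V_A = 14.5 × 0.3889 = 5.639 V.

V_A ≈ 5.64 V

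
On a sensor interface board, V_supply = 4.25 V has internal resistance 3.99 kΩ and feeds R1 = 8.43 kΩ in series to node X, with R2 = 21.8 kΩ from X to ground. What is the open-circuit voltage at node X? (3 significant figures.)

V_th ≈ 2.71 V

R1' = 3.99 + 8.43 = 12.42 kΩ (source resistance + R1).
Open-circuit (no load on X): V_th = V_supply · R2/(R1' + R2) = 4.25 × 21.8/(12.42 + 21.8) = 2.707 V.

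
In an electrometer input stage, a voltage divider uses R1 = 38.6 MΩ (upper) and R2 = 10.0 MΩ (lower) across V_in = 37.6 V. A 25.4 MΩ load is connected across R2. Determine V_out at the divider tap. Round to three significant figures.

First combine the lower leg with the load: R2 ‖ R_L = 7.175 MΩ.
Voltage divider with the loaded lower leg: V_out = 37.6 × 7.175/(38.6 + 7.175) = 37.6 × 0.1567 = 5.894 V.
(Unloaded it would be 7.74 V; the load pulls it down.)

V_out ≈ 5.89 V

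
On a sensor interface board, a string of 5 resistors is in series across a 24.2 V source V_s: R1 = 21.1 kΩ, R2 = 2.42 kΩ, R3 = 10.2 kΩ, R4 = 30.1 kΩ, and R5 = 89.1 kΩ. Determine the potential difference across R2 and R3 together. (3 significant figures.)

ΣR = 21.1 + 2.42 + 10.2 + 30.1 + 89.1 = 152.9 kΩ.
R_{R2..R3} = 2.42 + 10.2 = 12.62 kΩ.
Voltage divider: V = V_s · (12.62 / 152.9) = 24.2 × 0.08253 = 1.997 V.

V ≈ 2.00 V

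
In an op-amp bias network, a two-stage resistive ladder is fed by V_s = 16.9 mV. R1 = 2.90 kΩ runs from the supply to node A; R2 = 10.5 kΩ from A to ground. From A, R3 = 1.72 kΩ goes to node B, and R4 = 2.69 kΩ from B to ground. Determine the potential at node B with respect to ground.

V_B ≈ 5.33 mV

Node A sees R2 in parallel with the series input of stage 2, R3 + R4 = 4.410 kΩ.
R2 ‖ (R3+R4) = 3.106 kΩ.
V_A = 16.9 × 3.106/(2.90 + 3.106) = 8.739 mV.
Then the unloaded second divider: V_B = V_A × R4/(R3+R4) = 8.739 × 0.6100 = 5.331 mV.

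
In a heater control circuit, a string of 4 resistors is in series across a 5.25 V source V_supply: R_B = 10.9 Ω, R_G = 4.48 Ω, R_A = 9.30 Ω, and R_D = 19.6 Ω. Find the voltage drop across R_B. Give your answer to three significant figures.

V ≈ 1.29 V

Total series resistance ΣR = 10.9 + 4.48 + 9.30 + 19.6 = 44.28 Ω.
By the voltage-divider rule, V = 5.25 × 10.90/44.28 = 1.292 V.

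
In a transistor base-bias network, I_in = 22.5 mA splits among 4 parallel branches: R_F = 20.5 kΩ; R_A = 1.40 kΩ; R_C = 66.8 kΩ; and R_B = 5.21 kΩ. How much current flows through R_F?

ΣG = 1/20.5 + 1/1.40 + 1/66.8 + 1/5.21 = 0.9700.
Current divider: I(R_F) = I_in · G_k/ΣG = 22.5 × (0.04878/0.9700) = 22.5 × 0.05029 = 1.132 mA.

I ≈ 1.13 mA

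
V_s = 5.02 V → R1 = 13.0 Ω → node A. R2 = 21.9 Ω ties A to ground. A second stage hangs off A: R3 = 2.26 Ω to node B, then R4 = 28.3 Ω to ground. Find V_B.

V_B ≈ 2.30 V

Node A sees R2 in parallel with the series input of stage 2, R3 + R4 = 30.56 Ω.
Effective lower resistance at A: R2 ‖ 30.56 = 12.76 Ω.
So V_A = 5.02 × 0.4953 = 2.486 V.
V_B = V_A × 0.9260 = 2.303 V.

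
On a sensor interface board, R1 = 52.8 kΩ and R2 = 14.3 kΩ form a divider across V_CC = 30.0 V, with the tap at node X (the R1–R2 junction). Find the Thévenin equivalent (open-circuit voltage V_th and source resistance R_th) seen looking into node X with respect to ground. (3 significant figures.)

V_th ≈ 6.39 V, R_th ≈ 11.3 kΩ

V_th is the unloaded tap voltage: V_CC · R2/(R1+R2) = 30.0 × 0.2131 = 6.393 V.
With V_CC suppressed (replaced by a short), R_th = R1 ‖ R2 = (52.80 × 14.3)/(52.80 + 14.3) = 11.25 kΩ.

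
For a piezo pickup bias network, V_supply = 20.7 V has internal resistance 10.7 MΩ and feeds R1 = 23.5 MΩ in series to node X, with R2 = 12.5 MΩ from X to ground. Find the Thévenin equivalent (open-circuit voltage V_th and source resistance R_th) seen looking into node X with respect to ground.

R1' = 10.7 + 23.5 = 34.20 MΩ (source resistance + R1).
With X open, the divider is unloaded: V_th = 20.7 × 12.5/46.70 = 5.541 V.
Zeroing V_supply shorts the top of R1' to ground, so R_th = R1' ‖ R2 = 9.154 MΩ.

V_th ≈ 5.54 V, R_th ≈ 9.15 MΩ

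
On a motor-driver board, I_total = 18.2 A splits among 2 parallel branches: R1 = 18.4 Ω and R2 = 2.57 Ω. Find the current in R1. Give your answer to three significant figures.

Two-branch current divider: I_k = I_total · R_other/(R_1 + R_2).
So I = 18.2 × 2.57/20.97 = 2.231 A.

I ≈ 2.23 A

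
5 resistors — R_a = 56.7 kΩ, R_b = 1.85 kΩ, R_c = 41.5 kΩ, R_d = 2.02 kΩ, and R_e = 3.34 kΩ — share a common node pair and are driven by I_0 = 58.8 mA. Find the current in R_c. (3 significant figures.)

I ≈ 1.03 mA

Conductances: ΣG = 1/56.7 + 1/1.85 + 1/41.5 + 1/2.02 + 1/3.34 = 1.377 (1/kΩ).
Current divider: I(R_c) = I_0 · G_k/ΣG = 58.8 × (0.02410/1.377) = 58.8 × 0.01750 = 1.029 mA.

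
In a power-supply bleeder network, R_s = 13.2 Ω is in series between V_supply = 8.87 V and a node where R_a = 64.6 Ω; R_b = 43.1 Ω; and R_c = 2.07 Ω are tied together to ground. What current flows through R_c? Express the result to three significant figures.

I ≈ 0.543 A

Combine the parallel branches: R_p = (1/64.6 + 1/43.1 + 1/2.07)⁻¹ = 1.917 Ω.
Node voltage V_A = V_supply · R_p/(R_s + R_p) = 8.87 × 0.1268 = 1.125 V.
Branch current I = V_A/R_c = 1.125/2.07 = 0.5433 A.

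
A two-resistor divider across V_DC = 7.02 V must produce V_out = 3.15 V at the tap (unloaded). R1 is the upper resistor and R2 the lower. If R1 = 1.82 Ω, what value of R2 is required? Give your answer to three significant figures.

V_out/V_DC = R2/(R1+R2) = 0.4487.
R2 = R1 · 0.4487/(1 − 0.4487) = 1.481 Ω.

R2 ≈ 1.48 Ω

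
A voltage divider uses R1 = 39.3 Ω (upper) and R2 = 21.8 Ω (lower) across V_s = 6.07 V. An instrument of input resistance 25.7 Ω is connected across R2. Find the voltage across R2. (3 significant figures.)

R2 ‖ R_L = (21.8 × 25.7)/(21.8 + 25.7) = 11.79 Ω.
Now apply the divider: V_out = 6.07 × 0.2308 = 1.401 V.

V_out ≈ 1.40 V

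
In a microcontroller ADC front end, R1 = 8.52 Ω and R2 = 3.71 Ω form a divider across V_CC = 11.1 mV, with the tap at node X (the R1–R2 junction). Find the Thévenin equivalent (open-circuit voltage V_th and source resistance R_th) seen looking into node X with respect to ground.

Open-circuit (no load on X): V_th = V_CC · R2/(R1 + R2) = 11.1 × 3.71/(8.520 + 3.71) = 3.367 mV.
Looking into X with the source shorted: R_th = R1·R2/(R1+R2) = 8.520 × 3.71/12.23 = 2.585 Ω.

V_th ≈ 3.37 mV, R_th ≈ 2.58 Ω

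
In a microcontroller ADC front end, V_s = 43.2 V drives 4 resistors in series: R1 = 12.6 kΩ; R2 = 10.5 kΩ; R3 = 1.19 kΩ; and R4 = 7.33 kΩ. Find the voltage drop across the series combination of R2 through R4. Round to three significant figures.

ΣR = 12.6 + 10.5 + 1.19 + 7.33 = 31.62 kΩ.
R_{R2..R4} = 10.5 + 1.19 + 7.33 = 19.02 kΩ.
By the voltage-divider rule, V = 43.2 × 19.02/31.62 = 25.99 V.

V ≈ 26.0 V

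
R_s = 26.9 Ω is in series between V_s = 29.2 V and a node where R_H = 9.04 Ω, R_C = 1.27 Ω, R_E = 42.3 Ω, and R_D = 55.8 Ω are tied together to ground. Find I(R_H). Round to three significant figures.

Combine the parallel branches: R_p = (1/9.04 + 1/1.27 + 1/42.3 + 1/55.8)⁻¹ = 1.064 Ω.
V_A = 29.2 × 1.064/27.96 = 1.111 V.
Branch current I = V_A/R_H = 1.111/9.04 = 0.1229 A.

I ≈ 0.123 A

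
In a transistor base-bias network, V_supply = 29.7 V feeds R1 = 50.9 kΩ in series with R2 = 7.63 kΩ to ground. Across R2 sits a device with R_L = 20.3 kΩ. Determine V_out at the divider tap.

The load sits in parallel with R2, giving an effective lower resistance R2' = R2·R_L/(R2+R_L) = 5.546 kΩ.
Voltage divider with the loaded lower leg: V_out = 29.7 × 5.546/(50.9 + 5.546) = 29.7 × 0.09825 = 2.918 V.

V_out ≈ 2.92 V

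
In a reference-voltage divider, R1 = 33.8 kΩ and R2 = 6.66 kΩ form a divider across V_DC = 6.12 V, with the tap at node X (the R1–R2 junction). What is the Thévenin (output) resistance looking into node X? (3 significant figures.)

Zeroing V_DC shorts the top of R1 to ground, so R_th = R1 ‖ R2 = 5.564 kΩ.

R_th ≈ 5.56 kΩ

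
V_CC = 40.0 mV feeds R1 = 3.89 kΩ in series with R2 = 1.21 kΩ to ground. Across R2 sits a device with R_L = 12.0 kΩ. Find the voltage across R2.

First combine the lower leg with the load: R2 ‖ R_L = 1.099 kΩ.
Then V_out = V_CC · R2'/(R1 + R2') = 40.0 × 1.099/4.989 = 8.812 mV.
(Unloaded it would be 9.49 mV; the load pulls it down.)

V_out ≈ 8.81 mV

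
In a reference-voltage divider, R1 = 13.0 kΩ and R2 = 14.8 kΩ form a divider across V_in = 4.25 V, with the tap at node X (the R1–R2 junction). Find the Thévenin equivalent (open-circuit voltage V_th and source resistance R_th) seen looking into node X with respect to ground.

V_th ≈ 2.26 V, R_th ≈ 6.92 kΩ

With X open, the divider is unloaded: V_th = 4.25 × 14.8/27.80 = 2.263 V.
With V_in suppressed (replaced by a short), R_th = R1 ‖ R2 = (13.00 × 14.8)/(13.00 + 14.8) = 6.921 kΩ.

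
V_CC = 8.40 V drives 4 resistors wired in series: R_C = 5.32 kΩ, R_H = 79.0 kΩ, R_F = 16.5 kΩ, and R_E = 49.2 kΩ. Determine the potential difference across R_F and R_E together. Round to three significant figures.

Series total: ΣR = 5.32 + 79.0 + 16.5 + 49.2 = 150.0 kΩ.
R_{R_F..R_E} = 16.5 + 49.2 = 65.70 kΩ.
Voltage divider: V = V_CC · (65.70 / 150.0) = 8.40 × 0.4379 = 3.679 V.

V ≈ 3.68 V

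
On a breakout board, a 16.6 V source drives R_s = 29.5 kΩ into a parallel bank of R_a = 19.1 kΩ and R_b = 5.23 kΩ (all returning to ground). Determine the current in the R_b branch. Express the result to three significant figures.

Combine the parallel branches: R_p = (1/19.1 + 1/5.23)⁻¹ = 4.106 kΩ.
V_A = 16.6 × 4.106/33.61 = 2.028 V.
I(R_b) = V_A / R_b = 2.028/5.23 = 0.3878 mA.

I ≈ 0.388 mA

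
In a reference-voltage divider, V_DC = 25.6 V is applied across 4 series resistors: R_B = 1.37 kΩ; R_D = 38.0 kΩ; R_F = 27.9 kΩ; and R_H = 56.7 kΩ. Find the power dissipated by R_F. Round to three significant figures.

P ≈ 1.19 mW

ΣR = 124.0 kΩ → I = 25.6/124.0 = 0.2065 mA.
P(R_F) = I²·R_F = (0.2065)² × 27.9 = 1.190 mW.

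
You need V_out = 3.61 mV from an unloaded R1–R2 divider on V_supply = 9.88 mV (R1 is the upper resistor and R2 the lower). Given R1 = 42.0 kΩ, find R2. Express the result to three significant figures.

V_out/V_supply = R2/(R1+R2) = 0.3654.
R2 = R1 · 0.3654/(1 − 0.3654) = 24.18 kΩ.

R2 ≈ 24.2 kΩ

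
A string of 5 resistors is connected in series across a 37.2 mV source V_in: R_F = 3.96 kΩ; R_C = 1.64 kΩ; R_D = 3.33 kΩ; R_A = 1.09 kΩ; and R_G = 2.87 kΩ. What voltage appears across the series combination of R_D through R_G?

Series total: ΣR = 3.96 + 1.64 + 3.33 + 1.09 + 2.87 = 12.89 kΩ.
R_{R_D..R_G} = 3.33 + 1.09 + 2.87 = 7.290 kΩ.
V = V_in · R/ΣR = 37.2 × 0.5656 = 21.04 mV.

V ≈ 21.0 mV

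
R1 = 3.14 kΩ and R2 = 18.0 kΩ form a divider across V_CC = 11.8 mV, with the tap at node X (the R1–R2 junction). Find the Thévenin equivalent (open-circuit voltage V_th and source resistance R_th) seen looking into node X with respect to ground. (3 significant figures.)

V_th ≈ 10.0 mV, R_th ≈ 2.67 kΩ

Open-circuit (no load on X): V_th = V_CC · R2/(R1 + R2) = 11.8 × 18.0/(3.140 + 18.0) = 10.05 mV.
Zeroing V_CC shorts the top of R1 to ground, so R_th = R1 ‖ R2 = 2.674 kΩ.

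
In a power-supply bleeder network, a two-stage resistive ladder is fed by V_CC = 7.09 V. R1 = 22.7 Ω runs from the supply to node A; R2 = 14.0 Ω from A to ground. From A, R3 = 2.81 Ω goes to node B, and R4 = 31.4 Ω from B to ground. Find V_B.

Looking into the second stage from A: R3 + R4 = 34.21 Ω appears in parallel with R2.
Effective lower resistance at A: R2 ‖ 34.21 = 9.934 Ω.
V_A = 7.09 × 9.934/(22.7 + 9.934) = 2.158 V.
Stage 2 is unloaded, so V_B = V_A · R4/(R3+R4) = 2.158 × 31.4/34.21 = 1.981 V.

V_B ≈ 1.98 V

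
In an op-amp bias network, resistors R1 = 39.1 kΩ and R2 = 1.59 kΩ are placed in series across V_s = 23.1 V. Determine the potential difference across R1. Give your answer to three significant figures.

Total series resistance ΣR = 39.1 + 1.59 = 40.69 kΩ.
Voltage divider: V = V_s · (39.10 / 40.69) = 23.1 × 0.9609 = 22.20 V.

V ≈ 22.2 V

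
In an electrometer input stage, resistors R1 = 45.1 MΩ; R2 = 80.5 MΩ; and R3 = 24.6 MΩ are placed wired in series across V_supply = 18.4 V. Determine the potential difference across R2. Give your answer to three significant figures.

V ≈ 9.86 V

Total series resistance ΣR = 45.1 + 80.5 + 24.6 = 150.2 MΩ.
V = V_supply · R/ΣR = 18.4 × 0.5360 = 9.862 V.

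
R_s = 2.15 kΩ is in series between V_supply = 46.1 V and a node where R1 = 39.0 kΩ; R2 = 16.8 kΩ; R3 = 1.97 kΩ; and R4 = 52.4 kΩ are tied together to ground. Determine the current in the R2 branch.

Equivalent of the parallel group: R_p = 1.634 kΩ.
V_A by voltage divider: V_A = 46.1 × 1.634/(2.15 + 1.634) = 19.91 V.
Branch current I = V_A/R2 = 19.91/16.8 = 1.185 mA.

I ≈ 1.19 mA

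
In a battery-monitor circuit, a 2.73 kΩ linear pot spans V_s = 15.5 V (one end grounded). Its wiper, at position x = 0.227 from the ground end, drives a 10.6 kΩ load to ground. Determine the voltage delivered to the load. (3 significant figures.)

Lower segment x·R_p = 0.6197 kΩ; upper segment (1−x)·R_p = 2.110 kΩ.
R_L loads the lower segment: effective lower R = 0.5855 kΩ.
Loaded-divider output: V_out = 15.5 × 0.2172 = 3.366 V.

V_out ≈ 3.37 V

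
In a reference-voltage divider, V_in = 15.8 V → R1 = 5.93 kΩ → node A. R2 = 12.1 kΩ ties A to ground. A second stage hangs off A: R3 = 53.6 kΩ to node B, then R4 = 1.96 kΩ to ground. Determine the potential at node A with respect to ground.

V_A ≈ 9.89 V

Looking into the second stage from A: R3 + R4 = 55.56 kΩ appears in parallel with R2.
Effective lower resistance at A: R2 ‖ 55.56 = 9.936 kΩ.
First divider: V_A = V_in · 9.936/(5.93 + 9.936) = 9.895 V.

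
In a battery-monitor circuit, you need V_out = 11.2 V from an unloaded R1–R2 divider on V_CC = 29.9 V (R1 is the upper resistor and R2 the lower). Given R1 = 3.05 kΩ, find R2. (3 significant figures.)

R2 ≈ 1.83 kΩ

Required fraction k = V_out/V_CC = 0.3746.
Rearranging, R2 = R1·k/(1−k) = 3.05 × 0.5989 = 1.827 kΩ.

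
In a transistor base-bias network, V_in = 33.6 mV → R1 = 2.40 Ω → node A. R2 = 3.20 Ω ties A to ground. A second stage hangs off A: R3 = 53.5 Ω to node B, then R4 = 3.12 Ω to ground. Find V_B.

V_B ≈ 1.03 mV

Node A sees R2 in parallel with the series input of stage 2, R3 + R4 = 56.62 Ω.
R2 ‖ (R3+R4) = 3.029 Ω.
So V_A = 33.6 × 0.5579 = 18.75 mV.
V_B = V_A × 0.05510 = 1.033 mV.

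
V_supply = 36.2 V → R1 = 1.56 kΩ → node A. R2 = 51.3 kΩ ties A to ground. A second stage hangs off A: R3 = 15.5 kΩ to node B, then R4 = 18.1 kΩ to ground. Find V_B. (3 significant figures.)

Looking into the second stage from A: R3 + R4 = 33.60 kΩ appears in parallel with R2.
Effective lower resistance at A: R2 ‖ 33.60 = 20.30 kΩ.
So V_A = 36.2 × 0.9286 = 33.62 V.
V_B = V_A × 0.5387 = 18.11 V.

V_B ≈ 18.1 V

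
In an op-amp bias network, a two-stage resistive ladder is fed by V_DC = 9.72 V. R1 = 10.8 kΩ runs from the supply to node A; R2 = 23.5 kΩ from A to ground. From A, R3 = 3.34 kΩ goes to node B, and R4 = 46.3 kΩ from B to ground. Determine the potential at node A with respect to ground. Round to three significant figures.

The second stage (R3 + R4 = 49.64 kΩ) loads node A in parallel with R2.
Effective lower resistance at A: R2 ‖ 49.64 = 15.95 kΩ.
V_A = 9.72 × 15.95/(10.8 + 15.95) = 5.796 V.

V_A ≈ 5.80 V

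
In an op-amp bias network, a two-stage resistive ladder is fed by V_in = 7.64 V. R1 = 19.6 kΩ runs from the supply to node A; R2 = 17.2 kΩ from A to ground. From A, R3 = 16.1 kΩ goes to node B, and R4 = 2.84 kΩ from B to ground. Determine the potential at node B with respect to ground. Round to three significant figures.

Node A sees R2 in parallel with the series input of stage 2, R3 + R4 = 18.94 kΩ.
R2 ‖ (R3+R4) = 9.014 kΩ.
So V_A = 7.64 × 0.3150 = 2.407 V.
V_B = V_A × 0.1499 = 0.3609 V.

V_B ≈ 0.361 V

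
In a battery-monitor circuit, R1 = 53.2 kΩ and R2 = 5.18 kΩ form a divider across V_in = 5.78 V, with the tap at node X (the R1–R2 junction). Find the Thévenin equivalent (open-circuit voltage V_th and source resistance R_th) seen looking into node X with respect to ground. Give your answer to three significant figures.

V_th ≈ 0.513 V, R_th ≈ 4.72 kΩ

V_th is the unloaded tap voltage: V_in · R2/(R1+R2) = 5.78 × 0.08873 = 0.5129 V.
With V_in suppressed (replaced by a short), R_th = R1 ‖ R2 = (53.20 × 5.18)/(53.20 + 5.18) = 4.720 kΩ.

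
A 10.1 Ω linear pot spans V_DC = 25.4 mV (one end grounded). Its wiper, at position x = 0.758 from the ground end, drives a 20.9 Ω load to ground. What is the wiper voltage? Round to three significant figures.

Lower segment x·R_p = 7.656 Ω; upper segment (1−x)·R_p = 2.444 Ω.
(x·R_p) ‖ R_L = 5.603 Ω.
V_out = 25.4 × 5.603/(2.444 + 5.603) = 17.69 mV.

V_out ≈ 17.7 mV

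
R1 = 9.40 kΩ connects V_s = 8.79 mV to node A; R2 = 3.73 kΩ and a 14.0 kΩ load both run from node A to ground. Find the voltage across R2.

V_out ≈ 2.10 mV

First combine the lower leg with the load: R2 ‖ R_L = 2.945 kΩ.
Then V_out = V_s · R2'/(R1 + R2') = 8.79 × 2.945/12.35 = 2.097 mV.
(Unloaded it would be 2.50 mV; the load pulls it down.)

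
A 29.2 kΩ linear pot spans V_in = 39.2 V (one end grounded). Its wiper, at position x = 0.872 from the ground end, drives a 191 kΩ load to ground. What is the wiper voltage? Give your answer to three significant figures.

Lower segment x·R_p = 25.46 kΩ; upper segment (1−x)·R_p = 3.738 kΩ.
(x·R_p) ‖ R_L = 22.47 kΩ.
V_out = 39.2 × 22.47/(3.738 + 22.47) = 33.61 V.
(Unloaded: V_out = x·V_in = 34.2 V.)

V_out ≈ 33.6 V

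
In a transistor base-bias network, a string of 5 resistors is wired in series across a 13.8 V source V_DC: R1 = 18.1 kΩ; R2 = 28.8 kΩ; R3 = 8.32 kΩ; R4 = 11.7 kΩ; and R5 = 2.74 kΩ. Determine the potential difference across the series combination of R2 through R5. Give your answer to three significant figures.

ΣR = 18.1 + 28.8 + 8.32 + 11.7 + 2.74 = 69.66 kΩ.
R_{R2..R5} = 28.8 + 8.32 + 11.7 + 2.74 = 51.56 kΩ.
By the voltage-divider rule, V = 13.8 × 51.56/69.66 = 10.21 V.

V ≈ 10.2 V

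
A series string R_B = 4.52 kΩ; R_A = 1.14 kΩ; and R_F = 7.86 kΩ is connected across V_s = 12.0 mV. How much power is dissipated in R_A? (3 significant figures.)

The common current is I = 12.0/13.52 = 0.8876 µA.
P(R_A) = I²·R_A = (0.8876)² × 1.14 = 0.8981 nW.

P ≈ 0.898 nW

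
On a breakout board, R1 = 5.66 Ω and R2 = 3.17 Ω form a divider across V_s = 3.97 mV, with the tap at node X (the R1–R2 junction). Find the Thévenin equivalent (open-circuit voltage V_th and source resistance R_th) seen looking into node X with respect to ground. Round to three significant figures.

V_th ≈ 1.43 mV, R_th ≈ 2.03 Ω

V_th is the unloaded tap voltage: V_s · R2/(R1+R2) = 3.97 × 0.3590 = 1.425 mV.
Looking into X with the source shorted: R_th = R1·R2/(R1+R2) = 5.660 × 3.17/8.830 = 2.032 Ω.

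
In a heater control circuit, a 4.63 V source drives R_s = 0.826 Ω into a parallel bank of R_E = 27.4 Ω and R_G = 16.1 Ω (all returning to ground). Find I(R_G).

I ≈ 0.266 A

Equivalent of the parallel group: R_p = 10.14 Ω.
V_A = 4.63 × 10.14/10.97 = 4.281 V.
I(R_G) = V_A / R_G = 4.281/16.1 = 0.2659 A.
(Equivalently: I_total = 0.4222 A, then current-divider fraction G_k/ΣG = 0.6299.)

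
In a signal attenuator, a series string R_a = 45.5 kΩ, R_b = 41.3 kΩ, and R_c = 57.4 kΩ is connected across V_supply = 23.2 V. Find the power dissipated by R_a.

P ≈ 1.18 mW

Series current I = V_supply/ΣR = 23.2/144.2 = 0.1609 mA.
P(R_a) = I²·R_a = (0.1609)² × 45.5 = 1.178 mW.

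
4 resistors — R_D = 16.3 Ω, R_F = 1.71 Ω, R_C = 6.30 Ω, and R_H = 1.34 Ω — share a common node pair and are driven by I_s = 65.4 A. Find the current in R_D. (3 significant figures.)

I ≈ 2.59 A

ΣG = 1/16.3 + 1/1.71 + 1/6.30 + 1/1.34 = 1.551.
Current divider: I(R_D) = I_s · G_k/ΣG = 65.4 × (0.06135/1.551) = 65.4 × 0.03955 = 2.587 A.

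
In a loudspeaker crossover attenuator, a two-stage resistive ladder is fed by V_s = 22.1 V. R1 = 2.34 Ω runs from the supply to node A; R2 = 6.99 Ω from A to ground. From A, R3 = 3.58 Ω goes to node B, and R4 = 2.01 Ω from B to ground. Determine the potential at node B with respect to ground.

Looking into the second stage from A: R3 + R4 = 5.590 Ω appears in parallel with R2.
R2 ‖ (R3+R4) = 3.106 Ω.
First divider: V_A = V_s · 3.106/(2.34 + 3.106) = 12.60 V.
V_B = V_A × 0.3596 = 4.532 V.

V_B ≈ 4.53 V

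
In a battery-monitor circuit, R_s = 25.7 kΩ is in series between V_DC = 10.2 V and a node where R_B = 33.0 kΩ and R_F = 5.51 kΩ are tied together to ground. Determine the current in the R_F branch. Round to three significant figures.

I ≈ 0.287 mA

Parallel bank: R_p = 1/(1/33.0 + 1/5.51) = 4.722 kΩ.
V_A = 10.2 × 4.722/30.42 = 1.583 V.
I(R_F) = V_A / R_F = 1.583/5.51 = 0.2873 mA.
(Equivalently: I_total = 0.3353 mA, then current-divider fraction G_k/ΣG = 0.8569.)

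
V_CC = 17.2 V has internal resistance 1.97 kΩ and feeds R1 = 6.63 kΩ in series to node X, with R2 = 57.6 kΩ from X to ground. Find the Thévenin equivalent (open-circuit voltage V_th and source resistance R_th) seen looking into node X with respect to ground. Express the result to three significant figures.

V_th ≈ 15.0 V, R_th ≈ 7.48 kΩ

R1' = 1.97 + 6.63 = 8.600 kΩ (source resistance + R1).
V_th is the unloaded tap voltage: V_CC · R2/(R1'+R2) = 17.2 × 0.8701 = 14.97 V.
Zeroing V_CC shorts the top of R1' to ground, so R_th = R1' ‖ R2 = 7.483 kΩ.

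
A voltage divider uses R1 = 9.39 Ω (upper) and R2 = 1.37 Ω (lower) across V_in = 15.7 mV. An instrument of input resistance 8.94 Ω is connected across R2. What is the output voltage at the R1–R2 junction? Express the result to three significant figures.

R2 ‖ R_L = (1.37 × 8.94)/(1.37 + 8.94) = 1.188 Ω.
Then V_out = V_in · R2'/(R1 + R2') = 15.7 × 1.188/10.58 = 1.763 mV.

V_out ≈ 1.76 mV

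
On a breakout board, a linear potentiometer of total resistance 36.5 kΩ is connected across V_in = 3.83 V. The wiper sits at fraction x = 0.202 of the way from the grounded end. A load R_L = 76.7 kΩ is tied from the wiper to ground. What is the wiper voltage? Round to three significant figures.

V_out ≈ 0.719 V

Split the track: R_lower = x·R_p = 7.373 kΩ, R_upper = (1−x)·R_p = 29.13 kΩ.
(x·R_p) ‖ R_L = 6.726 kΩ.
Loaded-divider output: V_out = 3.83 × 0.1876 = 0.7185 V.
(Unloaded: V_out = x·V_in = 0.774 V.)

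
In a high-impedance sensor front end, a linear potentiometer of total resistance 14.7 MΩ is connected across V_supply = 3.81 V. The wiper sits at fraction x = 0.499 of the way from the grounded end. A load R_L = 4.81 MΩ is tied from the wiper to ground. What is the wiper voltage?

Split the track: R_lower = x·R_p = 7.335 MΩ, R_upper = (1−x)·R_p = 7.365 MΩ.
R_L loads the lower segment: effective lower R = 2.905 MΩ.
Then V_out = V_supply · 2.905/(7.365 + 2.905) = 1.078 V.

V_out ≈ 1.08 V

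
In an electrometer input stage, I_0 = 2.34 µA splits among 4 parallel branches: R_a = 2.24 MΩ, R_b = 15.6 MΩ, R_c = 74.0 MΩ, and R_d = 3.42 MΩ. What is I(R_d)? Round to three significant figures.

I ≈ 0.838 µA

Total conductance ΣG = 1/2.24 + 1/15.6 + 1/74.0 + 1/3.42 = 0.8164 (units of 1/MΩ).
Current divider: I(R_d) = I_0 · G_k/ΣG = 2.34 × (0.2924/0.8164) = 2.34 × 0.3581 = 0.8380 µA.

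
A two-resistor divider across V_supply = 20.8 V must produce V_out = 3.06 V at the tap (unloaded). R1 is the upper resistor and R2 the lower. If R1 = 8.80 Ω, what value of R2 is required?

R2 ≈ 1.52 Ω

V_out/V_supply = R2/(R1+R2) = 0.1471.
So R2 = R1 · V_out/(V_supply − V_out) = 8.80 × 3.06/(20.8 − 3.06) = 8.80 × 0.1725 = 1.518 Ω.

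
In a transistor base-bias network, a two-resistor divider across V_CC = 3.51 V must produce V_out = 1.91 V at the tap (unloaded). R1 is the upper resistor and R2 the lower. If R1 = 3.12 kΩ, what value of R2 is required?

V_out/V_CC = R2/(R1+R2) = 0.5442.
Rearranging, R2 = R1·k/(1−k) = 3.12 × 1.194 = 3.725 kΩ.

R2 ≈ 3.72 kΩ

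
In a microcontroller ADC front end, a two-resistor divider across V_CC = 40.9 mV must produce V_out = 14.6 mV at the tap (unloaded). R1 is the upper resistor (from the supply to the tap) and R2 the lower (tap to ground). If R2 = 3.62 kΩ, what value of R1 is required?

V_out/V_CC = R2/(R1+R2) = 0.3570.
So R1 = R2 · (V_CC/V_out − 1) = 3.62 × (40.9/14.6 − 1) = 3.62 × 1.801 = 6.521 kΩ.

R1 ≈ 6.52 kΩ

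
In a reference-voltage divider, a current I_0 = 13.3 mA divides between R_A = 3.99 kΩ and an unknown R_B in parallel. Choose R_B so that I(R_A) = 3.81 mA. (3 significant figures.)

Two-branch current divider: I_A = I_0 · R_B/(R_A + R_B).
With f = 0.2865, R_B = R_A · f/(1−f) = 3.99 × 0.4015 = 1.602 kΩ.

R_B ≈ 1.60 kΩ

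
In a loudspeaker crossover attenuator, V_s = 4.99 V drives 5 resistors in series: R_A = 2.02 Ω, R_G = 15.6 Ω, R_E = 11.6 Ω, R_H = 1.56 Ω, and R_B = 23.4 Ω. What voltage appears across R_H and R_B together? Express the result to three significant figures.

V ≈ 2.30 V

ΣR = 2.02 + 15.6 + 11.6 + 1.56 + 23.4 = 54.18 Ω.
R_{R_H..R_B} = 1.56 + 23.4 = 24.96 Ω.
V = V_s · R/ΣR = 4.99 × 0.4607 = 2.299 V.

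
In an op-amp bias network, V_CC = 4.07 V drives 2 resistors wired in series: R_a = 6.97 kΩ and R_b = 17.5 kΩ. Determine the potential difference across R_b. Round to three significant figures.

ΣR = 6.97 + 17.5 = 24.47 kΩ.
Voltage divider: V = V_CC · (17.50 / 24.47) = 4.07 × 0.7152 = 2.911 V.

V ≈ 2.91 V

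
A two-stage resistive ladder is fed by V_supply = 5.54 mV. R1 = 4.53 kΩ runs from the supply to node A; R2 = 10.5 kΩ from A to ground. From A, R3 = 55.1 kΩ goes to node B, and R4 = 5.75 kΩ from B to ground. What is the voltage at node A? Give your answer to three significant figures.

V_A ≈ 3.68 mV

Looking into the second stage from A: R3 + R4 = 60.85 kΩ appears in parallel with R2.
R2 ‖ (R3+R4) = 8.955 kΩ.
V_A = 5.54 × 8.955/(4.53 + 8.955) = 3.679 mV.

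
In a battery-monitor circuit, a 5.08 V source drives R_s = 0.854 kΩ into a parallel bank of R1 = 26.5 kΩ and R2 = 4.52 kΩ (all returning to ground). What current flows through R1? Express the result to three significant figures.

I ≈ 0.157 mA

Parallel bank: R_p = 1/(1/26.5 + 1/4.52) = 3.861 kΩ.
Node voltage V_A = V_supply · R_p/(R_s + R_p) = 5.08 × 0.8189 = 4.160 V.
Branch current I = V_A/R1 = 4.160/26.5 = 0.1570 mA.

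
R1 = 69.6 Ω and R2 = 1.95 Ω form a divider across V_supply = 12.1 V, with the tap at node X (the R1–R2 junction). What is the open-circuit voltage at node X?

V_th ≈ 0.330 V

V_th is the unloaded tap voltage: V_supply · R2/(R1+R2) = 12.1 × 0.02725 = 0.3298 V.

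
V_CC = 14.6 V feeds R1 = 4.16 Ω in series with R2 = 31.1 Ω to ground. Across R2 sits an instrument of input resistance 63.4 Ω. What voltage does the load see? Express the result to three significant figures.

V_out ≈ 12.2 V

The load sits in parallel with R2, giving an effective lower resistance R2' = R2·R_L/(R2+R_L) = 20.86 Ω.
Now apply the divider: V_out = 14.6 × 0.8338 = 12.17 V.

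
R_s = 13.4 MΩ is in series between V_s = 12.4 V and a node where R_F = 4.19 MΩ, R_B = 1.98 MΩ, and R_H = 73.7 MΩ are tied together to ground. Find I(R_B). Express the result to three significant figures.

Combine the parallel branches: R_p = (1/4.19 + 1/1.98 + 1/73.7)⁻¹ = 1.321 MΩ.
Node voltage V_A = V_s · R_p/(R_s + R_p) = 12.4 × 0.08971 = 1.112 V.
Branch current I = V_A/R_B = 1.112/1.98 = 0.5618 µA.

I ≈ 0.562 µA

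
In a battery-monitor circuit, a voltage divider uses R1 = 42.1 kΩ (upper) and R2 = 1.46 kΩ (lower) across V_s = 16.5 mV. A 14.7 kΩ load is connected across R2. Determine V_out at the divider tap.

V_out ≈ 0.505 mV

R2 ‖ R_L = (1.46 × 14.7)/(1.46 + 14.7) = 1.328 kΩ.
Then V_out = V_s · R2'/(R1 + R2') = 16.5 × 1.328/43.43 = 0.5046 mV.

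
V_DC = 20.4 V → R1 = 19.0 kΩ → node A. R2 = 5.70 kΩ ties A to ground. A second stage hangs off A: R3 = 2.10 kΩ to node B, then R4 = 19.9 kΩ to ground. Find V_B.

Node A sees R2 in parallel with the series input of stage 2, R3 + R4 = 22.00 kΩ.
R2 ‖ (R3+R4) = 4.527 kΩ.
So V_A = 20.4 × 0.1924 = 3.925 V.
Then the unloaded second divider: V_B = V_A × R4/(R3+R4) = 3.925 × 0.9045 = 3.551 V.

V_B ≈ 3.55 V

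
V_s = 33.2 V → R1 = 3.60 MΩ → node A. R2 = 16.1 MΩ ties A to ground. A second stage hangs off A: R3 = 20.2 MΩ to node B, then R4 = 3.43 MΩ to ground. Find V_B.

V_B ≈ 3.50 V

Looking into the second stage from A: R3 + R4 = 23.63 MΩ appears in parallel with R2.
R2 ‖ (R3+R4) = 9.576 MΩ.
So V_A = 33.2 × 0.7268 = 24.13 V.
Then the unloaded second divider: V_B = V_A × R4/(R3+R4) = 24.13 × 0.1452 = 3.502 V.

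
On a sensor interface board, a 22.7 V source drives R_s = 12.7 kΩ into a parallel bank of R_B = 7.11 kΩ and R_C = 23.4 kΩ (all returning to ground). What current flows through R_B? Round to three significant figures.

Equivalent of the parallel group: R_p = 5.453 kΩ.
Node voltage V_A = V_DC · R_p/(R_s + R_p) = 22.7 × 0.3004 = 6.819 V.
Branch current I = V_A/R_B = 6.819/7.11 = 0.9591 mA.
(Check via current divider: I_total = 1.250 mA; share G_k/ΣG = 0.7670 → same result.)

I ≈ 0.959 mA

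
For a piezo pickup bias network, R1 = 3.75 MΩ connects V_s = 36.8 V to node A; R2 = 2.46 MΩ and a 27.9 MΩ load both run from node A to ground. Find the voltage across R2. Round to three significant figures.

R2 ‖ R_L = (2.46 × 27.9)/(2.46 + 27.9) = 2.261 MΩ.
Now apply the divider: V_out = 36.8 × 0.3761 = 13.84 V.
(Unloaded it would be 14.6 V; the load pulls it down.)

V_out ≈ 13.8 V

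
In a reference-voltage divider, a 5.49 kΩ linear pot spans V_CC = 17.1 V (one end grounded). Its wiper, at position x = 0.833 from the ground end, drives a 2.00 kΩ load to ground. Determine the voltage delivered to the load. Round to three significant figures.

V_out ≈ 10.3 V

Lower segment x·R_p = 4.573 kΩ; upper segment (1−x)·R_p = 0.9168 kΩ.
R_L loads the lower segment: effective lower R = 1.391 kΩ.
V_out = 17.1 × 1.391/(0.9168 + 1.391) = 10.31 V.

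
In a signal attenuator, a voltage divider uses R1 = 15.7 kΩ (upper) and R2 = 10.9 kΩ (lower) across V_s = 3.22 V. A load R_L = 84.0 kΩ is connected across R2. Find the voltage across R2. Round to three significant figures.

V_out ≈ 1.23 V

First combine the lower leg with the load: R2 ‖ R_L = 9.648 kΩ.
Voltage divider with the loaded lower leg: V_out = 3.22 × 9.648/(15.7 + 9.648) = 3.22 × 0.3806 = 1.226 V.
(Unloaded it would be 1.32 V; the load pulls it down.)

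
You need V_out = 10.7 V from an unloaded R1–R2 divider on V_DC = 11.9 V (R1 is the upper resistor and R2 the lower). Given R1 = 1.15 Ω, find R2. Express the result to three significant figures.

R2 ≈ 10.3 Ω

V_out/V_DC = R2/(R1+R2) = 0.8992.
So R2 = R1 · V_out/(V_DC − V_out) = 1.15 × 10.7/(11.9 − 10.7) = 1.15 × 8.917 = 10.25 Ω.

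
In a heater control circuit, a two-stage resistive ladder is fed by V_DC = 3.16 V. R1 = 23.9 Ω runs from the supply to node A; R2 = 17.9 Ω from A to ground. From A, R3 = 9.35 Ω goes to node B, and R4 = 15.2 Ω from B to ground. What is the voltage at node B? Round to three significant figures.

The second stage (R3 + R4 = 24.55 Ω) loads node A in parallel with R2.
Effective lower resistance at A: R2 ‖ 24.55 = 10.35 Ω.
V_A = 3.16 × 10.35/(23.9 + 10.35) = 0.9551 V.
V_B = V_A × 0.6191 = 0.5913 V.

V_B ≈ 0.591 V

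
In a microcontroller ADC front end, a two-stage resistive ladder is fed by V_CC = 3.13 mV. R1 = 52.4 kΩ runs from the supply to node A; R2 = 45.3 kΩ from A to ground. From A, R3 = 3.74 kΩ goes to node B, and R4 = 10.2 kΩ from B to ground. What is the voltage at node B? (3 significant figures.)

V_B ≈ 0.387 mV

Node A sees R2 in parallel with the series input of stage 2, R3 + R4 = 13.94 kΩ.
Effective lower resistance at A: R2 ‖ 13.94 = 10.66 kΩ.
First divider: V_A = V_CC · 10.66/(52.4 + 10.66) = 0.5291 mV.
Stage 2 is unloaded, so V_B = V_A · R4/(R3+R4) = 0.5291 × 10.2/13.94 = 0.3871 mV.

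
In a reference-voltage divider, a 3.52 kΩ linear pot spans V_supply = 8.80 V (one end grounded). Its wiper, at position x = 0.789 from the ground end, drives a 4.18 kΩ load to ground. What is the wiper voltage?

The pot divides into 0.7427 kΩ above the wiper and 2.777 kΩ below.
Lower segment in parallel with the load: 2.777 ‖ 4.18 = 1.669 kΩ.
Then V_out = V_supply · 1.669/(0.7427 + 1.669) = 6.089 V.

V_out ≈ 6.09 V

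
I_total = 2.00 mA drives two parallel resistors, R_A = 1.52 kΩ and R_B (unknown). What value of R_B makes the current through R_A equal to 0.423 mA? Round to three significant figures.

R_B ≈ 0.408 kΩ

The fraction through R_A equals R_B/(R_A+R_B).
With f = 0.2115, R_B = R_A · f/(1−f) = 1.52 × 0.2682 = 0.4077 kΩ.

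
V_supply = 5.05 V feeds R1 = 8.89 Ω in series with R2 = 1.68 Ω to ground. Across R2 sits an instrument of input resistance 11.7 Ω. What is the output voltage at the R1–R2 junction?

V_out ≈ 0.716 V

R2 ‖ R_L = (1.68 × 11.7)/(1.68 + 11.7) = 1.469 Ω.
Voltage divider with the loaded lower leg: V_out = 5.05 × 1.469/(8.89 + 1.469) = 5.05 × 0.1418 = 0.7162 V.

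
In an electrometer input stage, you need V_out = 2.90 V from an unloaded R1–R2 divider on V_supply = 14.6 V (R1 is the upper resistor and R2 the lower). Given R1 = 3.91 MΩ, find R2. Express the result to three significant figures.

R2 ≈ 0.969 MΩ

The divider ratio is R2/(R1+R2) = 2.90/14.6 = 0.1986.
Rearranging, R2 = R1·k/(1−k) = 3.91 × 0.2479 = 0.9691 MΩ.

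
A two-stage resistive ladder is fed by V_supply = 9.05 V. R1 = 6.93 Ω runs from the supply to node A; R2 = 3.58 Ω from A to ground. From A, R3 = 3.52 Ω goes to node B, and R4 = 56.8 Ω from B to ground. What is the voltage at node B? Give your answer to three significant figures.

Node A sees R2 in parallel with the series input of stage 2, R3 + R4 = 60.32 Ω.
R2 ‖ (R3+R4) = 3.379 Ω.
So V_A = 9.05 × 0.3278 = 2.967 V.
Then the unloaded second divider: V_B = V_A × R4/(R3+R4) = 2.967 × 0.9416 = 2.793 V.

V_B ≈ 2.79 V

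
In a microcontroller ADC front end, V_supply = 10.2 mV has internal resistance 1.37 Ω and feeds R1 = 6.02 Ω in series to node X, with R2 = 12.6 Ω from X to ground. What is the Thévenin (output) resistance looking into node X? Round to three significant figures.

R_th ≈ 4.66 Ω

R1' = 1.37 + 6.02 = 7.390 Ω (source resistance + R1).
Looking into X with the source shorted: R_th = R1'·R2/(R1'+R2) = 7.390 × 12.6/19.99 = 4.658 Ω.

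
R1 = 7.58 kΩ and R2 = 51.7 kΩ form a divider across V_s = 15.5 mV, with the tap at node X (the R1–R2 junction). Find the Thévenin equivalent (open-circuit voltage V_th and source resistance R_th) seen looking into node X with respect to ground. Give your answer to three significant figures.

V_th ≈ 13.5 mV, R_th ≈ 6.61 kΩ

Open-circuit (no load on X): V_th = V_s · R2/(R1 + R2) = 15.5 × 51.7/(7.580 + 51.7) = 13.52 mV.
Looking into X with the source shorted: R_th = R1·R2/(R1+R2) = 7.580 × 51.7/59.28 = 6.611 kΩ.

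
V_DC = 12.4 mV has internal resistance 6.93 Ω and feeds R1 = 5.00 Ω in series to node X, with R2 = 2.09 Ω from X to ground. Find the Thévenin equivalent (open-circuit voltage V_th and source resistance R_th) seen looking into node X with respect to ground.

R1' = 6.93 + 5.00 = 11.93 Ω (source resistance + R1).
Open-circuit (no load on X): V_th = V_DC · R2/(R1' + R2) = 12.4 × 2.09/(11.93 + 2.09) = 1.849 mV.
With V_DC suppressed (replaced by a short), R_th = R1' ‖ R2 = (11.93 × 2.09)/(11.93 + 2.09) = 1.778 Ω.

V_th ≈ 1.85 mV, R_th ≈ 1.78 Ω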